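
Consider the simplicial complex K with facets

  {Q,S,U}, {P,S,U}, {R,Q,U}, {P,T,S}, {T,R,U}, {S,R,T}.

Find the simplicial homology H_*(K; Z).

H_0 ≅ Z,  H_1 ≅ Z,  H_2 = 0.

Order the vertices as P < Q < R < S < T < U. Listing each simplex with vertices in this order, K has dimension 2 with simplices:

  0-simplices (6): P, Q, R, S, T, U
  1-simplices (12): PS, PT, PU, QR, QS, QU, RS, RT, RU, ST, SU, TU
  2-simplices (6): PST, PSU, QRU, QSU, RST, RTU

so the chain groups are C_0 ≅ Z^6, C_1 ≅ Z^12, C_2 ≅ Z^6.

∂_1: C_1 → C_0 maps an edge to its endpoints' difference, ∂[p,q] = q − p. For instance
  ∂QR = R − Q.
The 6×12 boundary matrix has rank 5 and Smith normal form diag(1,1,1,1,1).

Boundary ∂_2: C_2 → C_1 maps a triangle to the signed sum of its edges. For instance
  ∂PSU = SU − PU + PS,
  ∂PST = ST − PT + PS.
This gives a 12×6 integer matrix of rank 6; reducing to Smith normal form yields diagonal entries (1,1,1,1,1,1).

Reading off H_k = ker ∂_k / im ∂_{k+1}:

  H_0: rank C_0 − rank ∂_1 = 6 − 5 = 1, and the invariant factors of ∂_1 are all 1, so H_0 = Z.
  H_1: rank ker ∂_1 − rank ∂_2 = (12 − 5) − 6 = 1, and the invariant factors of ∂_2 are all 1, so H_1 = Z.
  H_2: rank ker ∂_2 − rank ∂_3 = (6 − 6) − 0 = 0, and there is no ∂_3, so H_2 = 0.

As a check, the Euler characteristic is 6 − 12 + 6 = 0, which agrees with 1 − 1 + 0 = 0.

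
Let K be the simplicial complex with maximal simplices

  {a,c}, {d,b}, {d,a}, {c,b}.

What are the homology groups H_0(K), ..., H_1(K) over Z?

H_0 = Z,  H_1 = Z.

Order the vertices as a < b < c < d. Listing each simplex with vertices in this order, K has dimension 1 with simplices:

  0-simplices (4): a, b, c, d
  1-simplices (4): ac, ad, bc, bd

so the chain groups are C_0 ≅ Z^4, C_1 ≅ Z^4.

∂_1: C_1 → C_0 sends each edge [p,q] (with p < q) to q − p. For instance
  ∂bd = d − b.
The resulting 4×4 matrix has rank 3, and its Smith normal form has invariant factors (1,1,1).

Computing H_k = (kernel of ∂_k) / (image of ∂_{k+1}):

  H_0: rank C_0 − rank ∂_1 = 4 − 3 = 1, and the invariant factors of ∂_1 are all 1, so H_0 = Z.
  H_1: rank ker ∂_1 − rank ∂_2 = (4 − 3) − 0 = 1, and there is no ∂_2, so H_1 = Z.

As a check, the Euler characteristic is 4 − 4 = 0, which agrees with 1 − 1 = 0.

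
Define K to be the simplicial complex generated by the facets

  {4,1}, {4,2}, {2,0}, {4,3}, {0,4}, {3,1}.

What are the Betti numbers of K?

Take the total order 0 < 1 < 2 < 3 < 4 on the vertex set. Then K (dimension 1) consists of the simplices:

  0-simplices (5): [0], [1], [2], [3], [4]
  1-simplices (6): [0,2], [0,4], [1,3], [1,4], [2,4], [3,4]

Hence C_0 ≅ Z^5, C_1 ≅ Z^6.

The boundary map ∂_1: C_1 → C_0 sends each edge [p,q] (with p < q) to q − p.
The 5×6 boundary matrix has rank 4 and Smith normal form diag(1,1,1,1).

Reading off H_k = ker ∂_k / im ∂_{k+1}:

  H_0: rank C_0 − rank ∂_1 = 5 − 4 = 1, and the invariant factors of ∂_1 are all 1, so H_0 = Z.
  H_1: rank ker ∂_1 − rank ∂_2 = (6 − 4) − 0 = 2, and there is no ∂_2, so H_1 = Z^2.

As a check, the Euler characteristic is 5 − 6 = -1, which agrees with 1 − 2 = -1.
(K is a triangulation of a wedge of 2 circles.)

Hence the Betti numbers are b_0 = 1, b_1 = 2.

b_0 = 1, b_1 = 2.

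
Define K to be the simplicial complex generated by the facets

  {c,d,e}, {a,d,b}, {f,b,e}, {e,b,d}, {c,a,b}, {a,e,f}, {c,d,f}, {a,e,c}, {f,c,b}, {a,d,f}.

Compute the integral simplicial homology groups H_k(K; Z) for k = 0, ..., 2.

Order the vertices as a < b < c < d < e < f. Listing each simplex with vertices in this order, K has dimension 2 with simplices:

  0-simplices (6): a, b, c, d, e, f
  1-simplices (15): ab, ac, ad, ae, af, bc, bd, be, bf, cd, ce, cf, de, df, ef
  2-simplices (10): abc, abd, ace, adf, aef, bcf, bde, bef, cde, cdf

so the chain groups are C_0 ≅ Z^6, C_1 ≅ Z^15, C_2 ≅ Z^10.

The boundary map ∂_1: C_1 → C_0 sends each edge [p,q] (with p < q) to q − p.
The resulting 6×15 matrix has rank 5, and its Smith normal form has invariant factors (1,1,1,1,1).

The boundary map ∂_2: C_2 → C_1 acts by ∂[p,q,r] = [q,r] − [p,r] + [p,q]. For instance
  ∂bef = ef − bf + be,
  ∂aef = ef − af + ae.
The resulting 15×10 matrix has rank 10, and its Smith normal form has invariant factors (1,1,1,1,1,1,1,1,1,2).

Now H_k = ker ∂_k / im ∂_{k+1}, so:

  H_0: rank C_0 − rank ∂_1 = 6 − 5 = 1, and the invariant factors of ∂_1 are all 1, so H_0 ≅ Z.
  H_1: rank ker ∂_1 − rank ∂_2 = (15 − 5) − 10 = 0, and ∂_2 has invariant factor 2 > 1, so H_1 ≅ Z_2.
  H_2: rank ker ∂_2 − rank ∂_3 = (10 − 10) − 0 = 0, and there is no ∂_3, so H_2 ≅ 0.

(K is a triangulation of the real projective plane RP^2.)

H_0 ≅ Z,  H_1 ≅ Z_2,  H_2 = 0.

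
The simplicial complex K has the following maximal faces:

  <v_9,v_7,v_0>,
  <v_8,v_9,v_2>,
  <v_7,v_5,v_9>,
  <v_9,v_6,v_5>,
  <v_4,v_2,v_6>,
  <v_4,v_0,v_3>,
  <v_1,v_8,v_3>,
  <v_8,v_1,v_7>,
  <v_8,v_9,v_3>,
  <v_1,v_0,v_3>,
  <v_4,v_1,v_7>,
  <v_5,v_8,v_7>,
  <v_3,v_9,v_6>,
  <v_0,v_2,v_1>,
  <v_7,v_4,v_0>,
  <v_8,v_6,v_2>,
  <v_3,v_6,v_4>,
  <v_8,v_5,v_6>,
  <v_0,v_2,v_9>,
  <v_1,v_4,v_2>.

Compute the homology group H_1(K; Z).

H_1 ≅ Z ⊕ Z/2.

We work with the vertex ordering v_0 < v_1 < v_2 < v_3 < v_4 < v_5 < v_6 < v_7 < v_8 < v_9. The simplices of K, each written with vertices in increasing order, are:

  0-simplices (10): [v_0], [v_1], [v_2], [v_3], [v_4], [v_5], [v_6], [v_7], [v_8], [v_9]
  1-simplices (30): (30 of them)
  2-simplices (20): (20 of them)

giving chain groups C_0 ≅ Z^10, C_1 ≅ Z^30, C_2 ≅ Z^20.

Boundary ∂_1: C_1 → C_0 is given by ∂[p,q] = [q] − [p]. For instance
  ∂[v_1,v_2] = [v_2] − [v_1].
As a 10×30 matrix over Z this has rank 9, with invariant factors (1,1,1,1,1,1,1,1,1).

The boundary map ∂_2: C_2 → C_1 sends each 2-simplex [p,q,r] to [q,r] − [p,r] + [p,q]. For instance
  ∂[v_1,v_3,v_8] = [v_3,v_8] − [v_1,v_8] + [v_1,v_3],
  ∂[v_3,v_8,v_9] = [v_8,v_9] − [v_3,v_9] + [v_3,v_8].
The resulting 30×20 matrix has rank 20, and its Smith normal form has invariant factors (1,1,1,1,1,1,1,1,1,1,1,1,1,1,1,1,1,1,1,2).

From H_k ≅ ker(∂_k) / im(∂_{k+1}) we obtain:

  H_1: rank ker ∂_1 − rank ∂_2 = (30 − 9) − 20 = 1, and ∂_2 has invariant factor 2 > 1, so H_1 = Z ⊕ Z/2.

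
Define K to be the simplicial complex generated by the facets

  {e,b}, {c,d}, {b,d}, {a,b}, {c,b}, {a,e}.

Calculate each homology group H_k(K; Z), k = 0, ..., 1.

Order the vertices as a < b < c < d < e. Listing each simplex with vertices in this order, K has dimension 1 with simplices:

  0-simplices (5): a, b, c, d, e
  1-simplices (6): ab, ae, bc, bd, be, cd

Hence C_0 ≅ Z^5, C_1 ≅ Z^6.

∂_1: C_1 → C_0 is given by ∂[p,q] = [q] − [p]. For instance
  ∂ae = e − a.
This gives a 5×6 integer matrix of rank 4; reducing to Smith normal form yields diagonal entries (1,1,1,1).

Computing H_k = (kernel of ∂_k) / (image of ∂_{k+1}):

  H_0: rank C_0 − rank ∂_1 = 5 − 4 = 1, and the invariant factors of ∂_1 are all 1, so H_0 ≅ Z.
  H_1: rank ker ∂_1 − rank ∂_2 = (6 − 4) − 0 = 2, and there is no ∂_2, so H_1 ≅ Z^2.

As a check, the Euler characteristic is 5 − 6 = -1, which agrees with 1 − 2 = -1.
(K is a triangulation of a wedge of 2 circles.)

H_0 = Z,  H_1 = Z^2.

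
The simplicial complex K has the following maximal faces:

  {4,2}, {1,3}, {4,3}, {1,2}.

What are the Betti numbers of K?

b_0 = 1, b_1 = 1.

We work with the vertex ordering 1 < 2 < 3 < 4. The simplices of K, each written with vertices in increasing order, are:

  0-simplices (4): [1], [2], [3], [4]
  1-simplices (4): [1,2], [1,3], [2,4], [3,4]

Hence C_0 ≅ Z^4, C_1 ≅ Z^4.

Boundary ∂_1: C_1 → C_0 maps an edge to its endpoints' difference, ∂[p,q] = q − p. For instance
  ∂[3,4] = [4] − [3].
As a 4×4 matrix over Z this has rank 3, with invariant factors (1,1,1).

From H_k ≅ ker(∂_k) / im(∂_{k+1}) we obtain:

  H_0: rank C_0 − rank ∂_1 = 4 − 3 = 1, and the invariant factors of ∂_1 are all 1, so H_0 = Z.
  H_1: rank ker ∂_1 − rank ∂_2 = (4 − 3) − 0 = 1, and there is no ∂_2, so H_1 = Z.

Hence the Betti numbers are b_0 = 1, b_1 = 1.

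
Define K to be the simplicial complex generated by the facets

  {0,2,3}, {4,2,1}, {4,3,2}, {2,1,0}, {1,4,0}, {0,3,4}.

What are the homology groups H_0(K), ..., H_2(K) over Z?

Fix the vertex order 0 < 1 < 2 < 3 < 4 and write every simplex with vertices in increasing order. Then dim K = 2 and the simplices of K are:

  0-simplices (5): [0], [1], [2], [3], [4]
  1-simplices (9): [0,1], [0,2], [0,3], [0,4], [1,2], [1,4], [2,3], [2,4], [3,4]
  2-simplices (6): [0,1,2], [0,1,4], [0,2,3], [0,3,4], [1,2,4], [2,3,4]

giving chain groups C_0 ≅ Z^5, C_1 ≅ Z^9, C_2 ≅ Z^6.

Boundary ∂_1: C_1 → C_0 maps an edge to its endpoints' difference, ∂[p,q] = q − p. For instance
  ∂[0,4] = [4] − [0].
The resulting 5×9 matrix has rank 4, and its Smith normal form has invariant factors (1,1,1,1).

Boundary ∂_2: C_2 → C_1 sends each 2-simplex [p,q,r] to [q,r] − [p,r] + [p,q]. For instance
  ∂[0,3,4] = [3,4] − [0,4] + [0,3],
  ∂[1,2,4] = [2,4] − [1,4] + [1,2].
The resulting 9×6 matrix has rank 5, and its Smith normal form has invariant factors (1,1,1,1,1).

Computing H_k = (kernel of ∂_k) / (image of ∂_{k+1}):

  H_0: rank C_0 − rank ∂_1 = 5 − 4 = 1, and the invariant factors of ∂_1 are all 1, so H_0 = Z.
  H_1: rank ker ∂_1 − rank ∂_2 = (9 − 4) − 5 = 0, and the invariant factors of ∂_2 are all 1, so H_1 = 0.
  H_2: rank ker ∂_2 − rank ∂_3 = (6 − 5) − 0 = 1, and there is no ∂_3, so H_2 = Z.

(K is a triangulation of the 2-sphere S^2.)

H_0 = Z,  H_1 = 0,  H_2 = Z.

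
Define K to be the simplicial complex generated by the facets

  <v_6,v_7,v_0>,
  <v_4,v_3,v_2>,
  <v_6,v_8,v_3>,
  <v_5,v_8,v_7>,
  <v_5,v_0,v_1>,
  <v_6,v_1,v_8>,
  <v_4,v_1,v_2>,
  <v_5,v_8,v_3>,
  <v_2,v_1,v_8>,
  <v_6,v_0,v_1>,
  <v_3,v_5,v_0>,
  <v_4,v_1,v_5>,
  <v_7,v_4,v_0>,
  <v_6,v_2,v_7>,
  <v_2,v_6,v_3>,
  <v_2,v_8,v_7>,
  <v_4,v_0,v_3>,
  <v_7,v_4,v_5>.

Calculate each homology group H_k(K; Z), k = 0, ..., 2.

H_0 ≅ Z,  H_1 ≅ Z ⊕ Z_2,  H_2 = 0.

Fix the vertex order v_0 < v_1 < v_2 < v_3 < v_4 < v_5 < v_6 < v_7 < v_8 and write every simplex with vertices in increasing order. Then dim K = 2 and the simplices of K are:

  0-simplices (9): [v_0], [v_1], [v_2], [v_3], [v_4], [v_5], [v_6], [v_7], [v_8]
  1-simplices (27): (27 of them)
  2-simplices (18): (18 of them)

Hence C_0 ≅ Z^9, C_1 ≅ Z^27, C_2 ≅ Z^18.

Boundary ∂_1: C_1 → C_0 maps an edge to its endpoints' difference, ∂[p,q] = q − p. For instance
  ∂[v_1,v_2] = [v_2] − [v_1].
The 9×27 boundary matrix has rank 8 and Smith normal form diag(1,1,1,1,1,1,1,1).

∂_2: C_2 → C_1 acts by ∂[p,q,r] = [q,r] − [p,r] + [p,q]. For instance
  ∂[v_0,v_1,v_5] = [v_1,v_5] − [v_0,v_5] + [v_0,v_1],
  ∂[v_2,v_6,v_7] = [v_6,v_7] − [v_2,v_7] + [v_2,v_6].
The 27×18 boundary matrix has rank 18 and Smith normal form diag(1,1,1,1,1,1,1,1,1,1,1,1,1,1,1,1,1,2).

From H_k ≅ ker(∂_k) / im(∂_{k+1}) we obtain:

  H_0: rank C_0 − rank ∂_1 = 9 − 8 = 1, and the invariant factors of ∂_1 are all 1, so H_0 = Z.
  H_1: rank ker ∂_1 − rank ∂_2 = (27 − 8) − 18 = 1, and ∂_2 has invariant factor 2 > 1, so H_1 = Z ⊕ Z_2.
  H_2: rank ker ∂_2 − rank ∂_3 = (18 − 18) − 0 = 0, and there is no ∂_3, so H_2 = 0.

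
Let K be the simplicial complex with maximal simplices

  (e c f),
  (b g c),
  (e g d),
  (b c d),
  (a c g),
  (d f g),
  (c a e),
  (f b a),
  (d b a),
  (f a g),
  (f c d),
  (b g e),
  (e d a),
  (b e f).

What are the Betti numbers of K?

Order the vertices as a < b < c < d < e < f < g. Listing each simplex with vertices in this order, K has dimension 2 with simplices:

  0-simplices (7): a, b, c, d, e, f, g
  1-simplices (21): ab, ac, ad, ae, af, ag, bc, bd, be, bf, bg, cd, ce, cf, cg, de, df, dg, ef, eg, fg
  2-simplices (14): abd, abf, ace, acg, ade, afg, bcd, bcg, bef, beg, cdf, cef, deg, dfg

giving chain groups C_0 ≅ Z^7, C_1 ≅ Z^21, C_2 ≅ Z^14.

The boundary map ∂_1: C_1 → C_0 is given by ∂[p,q] = [q] − [p]. For instance
  ∂cf = f − c.
As a 7×21 matrix over Z this has rank 6, with invariant factors (1,1,1,1,1,1).

∂_2: C_2 → C_1 maps a triangle to the signed sum of its edges. For instance
  ∂abd = bd − ad + ab,
  ∂ade = de − ae + ad.
The resulting 21×14 matrix has rank 13, and its Smith normal form has invariant factors (1,1,1,1,1,1,1,1,1,1,1,1,1).

Now H_k = ker ∂_k / im ∂_{k+1}, so:

  H_0: rank C_0 − rank ∂_1 = 7 − 6 = 1, and the invariant factors of ∂_1 are all 1, so H_0 = Z.
  H_1: rank ker ∂_1 − rank ∂_2 = (21 − 6) − 13 = 2, and the invariant factors of ∂_2 are all 1, so H_1 = Z^2.
  H_2: rank ker ∂_2 − rank ∂_3 = (14 − 13) − 0 = 1, and there is no ∂_3, so H_2 = Z.

(K is a triangulation of the torus T^2.)

Hence the Betti numbers are b_0 = 1, b_1 = 2, b_2 = 1.

b_0 = 1, b_1 = 2, b_2 = 1.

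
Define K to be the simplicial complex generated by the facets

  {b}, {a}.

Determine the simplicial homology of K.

Take the total order a < b on the vertex set. Then K (dimension 0) consists of the simplices:

  0-simplices (2): a, b

Hence C_0 ≅ Z^2.

Now H_k = ker ∂_k / im ∂_{k+1}, so:

  H_0: rank C_0 − rank ∂_1 = 2 − 0 = 2, and there is no ∂_1, so H_0 = Z^2.

(K is a triangulation of a set of 2 points.)

H_0 ≅ Z^2.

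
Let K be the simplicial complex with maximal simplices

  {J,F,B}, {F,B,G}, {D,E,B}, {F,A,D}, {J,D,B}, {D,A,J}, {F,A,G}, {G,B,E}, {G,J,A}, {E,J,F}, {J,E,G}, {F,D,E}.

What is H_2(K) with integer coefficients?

Fix the vertex order A < B < D < E < F < G < J and write every simplex with vertices in increasing order. Then dim K = 2 and the simplices of K are:

  0-simplices (7): A, B, D, E, F, G, J
  1-simplices (18): AD, AF, AG, AJ, BD, BE, BF, BG, BJ, DE, DF, DJ, EF, EG, EJ, FG, FJ, GJ
  2-simplices (12): ADF, ADJ, AFG, AGJ, BDE, BDJ, BEG, BFG, BFJ, DEF, EFJ, EGJ

giving chain groups C_0 ≅ Z^7, C_1 ≅ Z^18, C_2 ≅ Z^12.

Boundary ∂_1: C_1 → C_0 is given by ∂[p,q] = [q] − [p].
The resulting 7×18 matrix has rank 6, and its Smith normal form has invariant factors (1,1,1,1,1,1).

∂_2: C_2 → C_1 sends each 2-simplex [p,q,r] to [q,r] − [p,r] + [p,q]. For instance
  ∂BFG = FG − BG + BF,
  ∂AFG = FG − AG + AF.
As a 18×12 matrix over Z this has rank 12, with invariant factors (1,1,1,1,1,1,1,1,1,1,1,2).

Reading off H_k = ker ∂_k / im ∂_{k+1}:

  H_2: rank ker ∂_2 − rank ∂_3 = (12 − 12) − 0 = 0, and there is no ∂_3, so H_2 ≅ 0.

H_2 ≅ 0.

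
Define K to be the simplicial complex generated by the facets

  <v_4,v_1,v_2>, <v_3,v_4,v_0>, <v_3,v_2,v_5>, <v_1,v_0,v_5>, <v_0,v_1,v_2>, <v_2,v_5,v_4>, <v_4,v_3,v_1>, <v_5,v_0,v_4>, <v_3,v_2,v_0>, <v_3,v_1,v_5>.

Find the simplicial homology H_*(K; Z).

H_0 ≅ Z,  H_1 ≅ Z/2,  H_2 = 0.

We work with the vertex ordering v_0 < v_1 < v_2 < v_3 < v_4 < v_5. The simplices of K, each written with vertices in increasing order, are:

  0-simplices (6): [v_0], [v_1], [v_2], [v_3], [v_4], [v_5]
  1-simplices (15): (15 of them)
  2-simplices (10): [v_0,v_1,v_2], [v_0,v_1,v_5], [v_0,v_2,v_3], [v_0,v_3,v_4], [v_0,v_4,v_5], [v_1,v_2,v_4], [v_1,v_3,v_4], [v_1,v_3,v_5], [v_2,v_3,v_5], [v_2,v_4,v_5]

so the chain groups are C_0 ≅ Z^6, C_1 ≅ Z^15, C_2 ≅ Z^10.

Boundary ∂_1: C_1 → C_0 sends each edge [p,q] (with p < q) to q − p.
As a 6×15 matrix over Z this has rank 5, with invariant factors (1,1,1,1,1).

The boundary map ∂_2: C_2 → C_1 acts by ∂[p,q,r] = [q,r] − [p,r] + [p,q]. For instance
  ∂[v_1,v_3,v_4] = [v_3,v_4] − [v_1,v_4] + [v_1,v_3],
  ∂[v_1,v_2,v_4] = [v_2,v_4] − [v_1,v_4] + [v_1,v_2].
The 15×10 boundary matrix has rank 10 and Smith normal form diag(1,1,1,1,1,1,1,1,1,2).

Reading off H_k = ker ∂_k / im ∂_{k+1}:

  H_0: rank C_0 − rank ∂_1 = 6 − 5 = 1, and the invariant factors of ∂_1 are all 1, so H_0 = Z.
  H_1: rank ker ∂_1 − rank ∂_2 = (15 − 5) − 10 = 0, and ∂_2 has invariant factor 2 > 1, so H_1 = Z/2.
  H_2: rank ker ∂_2 − rank ∂_3 = (10 − 10) − 0 = 0, and there is no ∂_3, so H_2 = 0.

As a check, the Euler characteristic is 6 − 15 + 10 = 1, which agrees with 1 − 0 + 0 = 1.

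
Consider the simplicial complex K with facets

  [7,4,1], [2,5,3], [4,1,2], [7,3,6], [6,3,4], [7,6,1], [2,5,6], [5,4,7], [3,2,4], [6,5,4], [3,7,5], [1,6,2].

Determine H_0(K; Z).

Order the vertices as 1 < 2 < 3 < 4 < 5 < 6 < 7. Listing each simplex with vertices in this order, K has dimension 2 with simplices:

  0-simplices (7): [1], [2], [3], [4], [5], [6], [7]
  1-simplices (18): [1,2], [1,4], [1,6], [1,7], [2,3], [2,4], [2,5], [2,6], [3,4], [3,5], [3,6], [3,7], [4,5], [4,6], [4,7], [5,6], [5,7], [6,7]
  2-simplices (12): [1,2,4], [1,2,6], [1,4,7], [1,6,7], [2,3,4], [2,3,5], [2,5,6], [3,4,6], [3,5,7], [3,6,7], [4,5,6], [4,5,7]

giving chain groups C_0 ≅ Z^7, C_1 ≅ Z^18, C_2 ≅ Z^12.

The boundary map ∂_1: C_1 → C_0 sends each edge [p,q] (with p < q) to q − p. For instance
  ∂[2,3] = [3] − [2].
As a 7×18 matrix over Z this has rank 6, with invariant factors (1,1,1,1,1,1).

Boundary ∂_2: C_2 → C_1 maps a triangle to the signed sum of its edges. For instance
  ∂[2,5,6] = [5,6] − [2,6] + [2,5],
  ∂[3,4,6] = [4,6] − [3,6] + [3,4].
The 18×12 boundary matrix has rank 12 and Smith normal form diag(1,1,1,1,1,1,1,1,1,1,1,2).

From H_k ≅ ker(∂_k) / im(∂_{k+1}) we obtain:

  H_0: rank C_0 − rank ∂_1 = 7 − 6 = 1, and the invariant factors of ∂_1 are all 1, so H_0 = Z.

(K is a triangulation of the real projective plane RP^2.)

H_0 ≅ Z.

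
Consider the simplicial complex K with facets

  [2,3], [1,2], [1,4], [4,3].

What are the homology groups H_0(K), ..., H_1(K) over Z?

Order the vertices as 1 < 2 < 3 < 4. Listing each simplex with vertices in this order, K has dimension 1 with simplices:

  0-simplices (4): [1], [2], [3], [4]
  1-simplices (4): [1,2], [1,4], [2,3], [3,4]

Hence C_0 ≅ Z^4, C_1 ≅ Z^4.

Boundary ∂_1: C_1 → C_0 is given by ∂[p,q] = [q] − [p].
The resulting 4×4 matrix has rank 3, and its Smith normal form has invariant factors (1,1,1).

Now H_k = ker ∂_k / im ∂_{k+1}, so:

  H_0: rank C_0 − rank ∂_1 = 4 − 3 = 1, and the invariant factors of ∂_1 are all 1, so H_0 ≅ Z.
  H_1: rank ker ∂_1 − rank ∂_2 = (4 − 3) − 0 = 1, and there is no ∂_2, so H_1 ≅ Z.

As a check, the Euler characteristic is 4 − 4 = 0, which agrees with 1 − 1 = 0.
(K is a triangulation of the circle S^1.)

H_0 = Z,  H_1 = Z.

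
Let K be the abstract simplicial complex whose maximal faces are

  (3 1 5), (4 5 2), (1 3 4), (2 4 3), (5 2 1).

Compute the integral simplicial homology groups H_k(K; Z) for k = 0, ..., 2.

H_0 = Z,  H_1 = Z,  H_2 = 0.

K has 5 vertices, 10 edges, 5 triangles.
rank ∂_0 = 0, rank ∂_1 = 4 ⇒ b_0 = 5 − 0 − 4 = 1; all invariant factors of ∂_1 are 1 so no torsion. So H_0 = Z.
rank ∂_1 = 4, rank ∂_2 = 5 ⇒ b_1 = 10 − 4 − 5 = 1; all invariant factors of ∂_2 are 1 so no torsion. So H_1 = Z.
rank ∂_2 = 5, rank ∂_3 = 0 ⇒ b_2 = 5 − 5 − 0 = 0. So H_2 = 0.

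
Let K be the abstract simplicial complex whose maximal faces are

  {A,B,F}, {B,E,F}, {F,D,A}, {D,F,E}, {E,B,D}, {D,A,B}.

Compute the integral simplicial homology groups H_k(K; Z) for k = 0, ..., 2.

Fix the vertex order A < B < D < E < F and write every simplex with vertices in increasing order. Then dim K = 2 and the simplices of K are:

  0-simplices (5): A, B, D, E, F
  1-simplices (9): AB, AD, AF, BD, BE, BF, DE, DF, EF
  2-simplices (6): ABD, ABF, ADF, BDE, BEF, DEF

Hence C_0 ≅ Z^5, C_1 ≅ Z^9, C_2 ≅ Z^6.

∂_1: C_1 → C_0 maps an edge to its endpoints' difference, ∂[p,q] = q − p.
As a 5×9 matrix over Z this has rank 4, with invariant factors (1,1,1,1).

∂_2: C_2 → C_1 maps a triangle to the signed sum of its edges. For instance
  ∂BEF = EF − BF + BE,
  ∂ABD = BD − AD + AB.
The 9×6 boundary matrix has rank 5 and Smith normal form diag(1,1,1,1,1).

Now H_k = ker ∂_k / im ∂_{k+1}, so:

  H_0: rank C_0 − rank ∂_1 = 5 − 4 = 1, and the invariant factors of ∂_1 are all 1, so H_0 = Z.
  H_1: rank ker ∂_1 − rank ∂_2 = (9 − 4) − 5 = 0, and the invariant factors of ∂_2 are all 1, so H_1 = 0.
  H_2: rank ker ∂_2 − rank ∂_3 = (6 − 5) − 0 = 1, and there is no ∂_3, so H_2 = Z.

H_0 ≅ Z,  H_1 = 0,  H_2 ≅ Z.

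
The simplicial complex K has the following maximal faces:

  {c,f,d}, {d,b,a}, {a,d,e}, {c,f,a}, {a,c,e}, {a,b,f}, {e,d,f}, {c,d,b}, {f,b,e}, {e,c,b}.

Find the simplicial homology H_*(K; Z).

Fix the vertex order a < b < c < d < e < f and write every simplex with vertices in increasing order. Then dim K = 2 and the simplices of K are:

  0-simplices (6): a, b, c, d, e, f
  1-simplices (15): ab, ac, ad, ae, af, bc, bd, be, bf, cd, ce, cf, de, df, ef
  2-simplices (10): abd, abf, ace, acf, ade, bcd, bce, bef, cdf, def

Hence C_0 ≅ Z^6, C_1 ≅ Z^15, C_2 ≅ Z^10.

The boundary map ∂_1: C_1 → C_0 is given by ∂[p,q] = [q] − [p]. For instance
  ∂ef = f − e.
The 6×15 boundary matrix has rank 5 and Smith normal form diag(1,1,1,1,1).

The boundary map ∂_2: C_2 → C_1 acts by ∂[p,q,r] = [q,r] − [p,r] + [p,q]. For instance
  ∂bcd = cd − bd + bc,
  ∂ade = de − ae + ad.
As a 15×10 matrix over Z this has rank 10, with invariant factors (1,1,1,1,1,1,1,1,1,2).

Reading off H_k = ker ∂_k / im ∂_{k+1}:

  H_0: rank C_0 − rank ∂_1 = 6 − 5 = 1, and the invariant factors of ∂_1 are all 1, so H_0 ≅ Z.
  H_1: rank ker ∂_1 − rank ∂_2 = (15 − 5) − 10 = 0, and ∂_2 has invariant factor 2 > 1, so H_1 ≅ Z/2.
  H_2: rank ker ∂_2 − rank ∂_3 = (10 − 10) − 0 = 0, and there is no ∂_3, so H_2 ≅ 0.

As a check, the Euler characteristic is 6 − 15 + 10 = 1, which agrees with 1 − 0 + 0 = 1.

H_0 ≅ Z,  H_1 ≅ Z/2,  H_2 = 0.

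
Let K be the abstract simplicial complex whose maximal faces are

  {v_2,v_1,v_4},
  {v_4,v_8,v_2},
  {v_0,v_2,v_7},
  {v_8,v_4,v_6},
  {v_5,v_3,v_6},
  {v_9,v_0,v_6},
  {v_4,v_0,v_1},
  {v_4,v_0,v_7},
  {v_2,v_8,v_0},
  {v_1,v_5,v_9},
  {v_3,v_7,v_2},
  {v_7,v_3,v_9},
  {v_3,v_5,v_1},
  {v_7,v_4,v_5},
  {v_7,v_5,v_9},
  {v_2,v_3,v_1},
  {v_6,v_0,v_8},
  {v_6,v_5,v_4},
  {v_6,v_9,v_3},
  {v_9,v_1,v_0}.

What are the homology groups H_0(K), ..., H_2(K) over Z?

Take the total order v_0 < v_1 < v_2 < v_3 < v_4 < v_5 < v_6 < v_7 < v_8 < v_9 on the vertex set. Then K (dimension 2) consists of the simplices:

  0-simplices (10): [v_0], [v_1], [v_2], [v_3], [v_4], [v_5], [v_6], [v_7], [v_8], [v_9]
  1-simplices (30): (30 of them)
  2-simplices (20): (20 of them)

Hence C_0 ≅ Z^10, C_1 ≅ Z^30, C_2 ≅ Z^20.

Boundary ∂_1: C_1 → C_0 maps an edge to its endpoints' difference, ∂[p,q] = q − p. For instance
  ∂[v_0,v_1] = [v_1] − [v_0].
As a 10×30 matrix over Z this has rank 9, with invariant factors (1,1,1,1,1,1,1,1,1).

∂_2: C_2 → C_1 maps a triangle to the signed sum of its edges. For instance
  ∂[v_3,v_5,v_6] = [v_5,v_6] − [v_3,v_6] + [v_3,v_5],
  ∂[v_2,v_3,v_7] = [v_3,v_7] − [v_2,v_7] + [v_2,v_3].
The 30×20 boundary matrix has rank 20 and Smith normal form diag(1,1,1,1,1,1,1,1,1,1,1,1,1,1,1,1,1,1,1,2).

Reading off H_k = ker ∂_k / im ∂_{k+1}:

  H_0: rank C_0 − rank ∂_1 = 10 − 9 = 1, and the invariant factors of ∂_1 are all 1, so H_0 = Z.
  H_1: rank ker ∂_1 − rank ∂_2 = (30 − 9) − 20 = 1, and ∂_2 has invariant factor 2 > 1, so H_1 = Z ⊕ Z/2.
  H_2: rank ker ∂_2 − rank ∂_3 = (20 − 20) − 0 = 0, and there is no ∂_3, so H_2 = 0.

As a check, the Euler characteristic is 10 − 30 + 20 = 0, which agrees with 1 − 1 + 0 = 0.

H_0 ≅ Z,  H_1 ≅ Z ⊕ Z/2,  H_2 = 0.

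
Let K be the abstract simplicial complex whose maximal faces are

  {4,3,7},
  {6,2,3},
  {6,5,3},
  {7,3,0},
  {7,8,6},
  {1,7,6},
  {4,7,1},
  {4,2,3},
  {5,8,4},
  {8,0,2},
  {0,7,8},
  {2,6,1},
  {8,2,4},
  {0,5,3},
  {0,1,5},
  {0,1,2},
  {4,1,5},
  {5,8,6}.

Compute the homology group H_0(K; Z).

H_0 ≅ Z.

Order the vertices as 0 < 1 < 2 < 3 < 4 < 5 < 6 < 7 < 8. Listing each simplex with vertices in this order, K has dimension 2 with simplices:

  0-simplices (9): [0], [1], [2], [3], [4], [5], [6], [7], [8]
  1-simplices (27): (27 of them)
  2-simplices (18): [0,1,2], [0,1,5], [0,2,8], [0,3,5], [0,3,7], [0,7,8], [1,2,6], [1,4,5], [1,4,7], [1,6,7], [2,3,4], [2,3,6], [2,4,8], [3,4,7], [3,5,6], [4,5,8], [5,6,8], [6,7,8]

giving chain groups C_0 ≅ Z^9, C_1 ≅ Z^27, C_2 ≅ Z^18.

∂_1: C_1 → C_0 sends each edge [p,q] (with p < q) to q − p. For instance
  ∂[3,6] = [6] − [3].
This gives a 9×27 integer matrix of rank 8; reducing to Smith normal form yields diagonal entries (1,1,1,1,1,1,1,1).

∂_2: C_2 → C_1 maps a triangle to the signed sum of its edges. For instance
  ∂[0,1,2] = [1,2] − [0,2] + [0,1],
  ∂[3,4,7] = [4,7] − [3,7] + [3,4].
The 27×18 boundary matrix has rank 17 and Smith normal form diag(1,1,1,1,1,1,1,1,1,1,1,1,1,1,1,1,1).

Computing H_k = (kernel of ∂_k) / (image of ∂_{k+1}):

  H_0: rank C_0 − rank ∂_1 = 9 − 8 = 1, and the invariant factors of ∂_1 are all 1, so H_0 ≅ Z.

(K is a triangulation of the torus T^2.)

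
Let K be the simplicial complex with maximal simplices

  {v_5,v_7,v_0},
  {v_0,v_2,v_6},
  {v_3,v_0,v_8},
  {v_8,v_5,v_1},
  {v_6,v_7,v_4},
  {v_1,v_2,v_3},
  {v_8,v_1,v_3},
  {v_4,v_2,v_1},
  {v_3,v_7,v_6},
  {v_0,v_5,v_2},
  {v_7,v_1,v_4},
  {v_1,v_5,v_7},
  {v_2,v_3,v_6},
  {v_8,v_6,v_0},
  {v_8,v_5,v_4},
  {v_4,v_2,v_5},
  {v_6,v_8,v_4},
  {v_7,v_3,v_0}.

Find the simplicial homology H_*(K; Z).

Order the vertices as v_0 < v_1 < v_2 < v_3 < v_4 < v_5 < v_6 < v_7 < v_8. Listing each simplex with vertices in this order, K has dimension 2 with simplices:

  0-simplices (9): [v_0], [v_1], [v_2], [v_3], [v_4], [v_5], [v_6], [v_7], [v_8]
  1-simplices (27): (27 of them)
  2-simplices (18): (18 of them)

giving chain groups C_0 ≅ Z^9, C_1 ≅ Z^27, C_2 ≅ Z^18.

Boundary ∂_1: C_1 → C_0 maps an edge to its endpoints' difference, ∂[p,q] = q − p. For instance
  ∂[v_2,v_6] = [v_6] − [v_2].
The resulting 9×27 matrix has rank 8, and its Smith normal form has invariant factors (1,1,1,1,1,1,1,1).

Boundary ∂_2: C_2 → C_1 sends each 2-simplex [p,q,r] to [q,r] − [p,r] + [p,q]. For instance
  ∂[v_1,v_5,v_7] = [v_5,v_7] − [v_1,v_7] + [v_1,v_5],
  ∂[v_2,v_4,v_5] = [v_4,v_5] − [v_2,v_5] + [v_2,v_4].
The resulting 27×18 matrix has rank 18, and its Smith normal form has invariant factors (1,1,1,1,1,1,1,1,1,1,1,1,1,1,1,1,1,2).

From H_k ≅ ker(∂_k) / im(∂_{k+1}) we obtain:

  H_0: rank C_0 − rank ∂_1 = 9 − 8 = 1, and the invariant factors of ∂_1 are all 1, so H_0 ≅ Z.
  H_1: rank ker ∂_1 − rank ∂_2 = (27 − 8) − 18 = 1, and ∂_2 has invariant factor 2 > 1, so H_1 ≅ Z ⊕ Z/2.
  H_2: rank ker ∂_2 − rank ∂_3 = (18 − 18) − 0 = 0, and there is no ∂_3, so H_2 ≅ 0.

H_0 ≅ Z,  H_1 ≅ Z ⊕ Z/2,  H_2 = 0.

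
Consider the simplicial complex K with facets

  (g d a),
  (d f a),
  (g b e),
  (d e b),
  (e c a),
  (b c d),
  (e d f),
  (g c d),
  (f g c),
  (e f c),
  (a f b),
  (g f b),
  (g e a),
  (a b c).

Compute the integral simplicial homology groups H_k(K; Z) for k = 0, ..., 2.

H_0 ≅ Z,  H_1 ≅ Z^2,  H_2 ≅ Z.

We work with the vertex ordering a < b < c < d < e < f < g. The simplices of K, each written with vertices in increasing order, are:

  0-simplices (7): a, b, c, d, e, f, g
  1-simplices (21): ab, ac, ad, ae, af, ag, bc, bd, be, bf, bg, cd, ce, cf, cg, de, df, dg, ef, eg, fg
  2-simplices (14): abc, abf, ace, adf, adg, aeg, bcd, bde, beg, bfg, cdg, cef, cfg, def

giving chain groups C_0 ≅ Z^7, C_1 ≅ Z^21, C_2 ≅ Z^14.

The boundary map ∂_1: C_1 → C_0 sends each edge [p,q] (with p < q) to q − p. For instance
  ∂be = e − b.
The 7×21 boundary matrix has rank 6 and Smith normal form diag(1,1,1,1,1,1).

Boundary ∂_2: C_2 → C_1 sends each 2-simplex [p,q,r] to [q,r] − [p,r] + [p,q]. For instance
  ∂cdg = dg − cg + cd,
  ∂ace = ce − ae + ac.
The 21×14 boundary matrix has rank 13 and Smith normal form diag(1,1,1,1,1,1,1,1,1,1,1,1,1).

Reading off H_k = ker ∂_k / im ∂_{k+1}:

  H_0: rank C_0 − rank ∂_1 = 7 − 6 = 1, and the invariant factors of ∂_1 are all 1, so H_0 = Z.
  H_1: rank ker ∂_1 − rank ∂_2 = (21 − 6) − 13 = 2, and the invariant factors of ∂_2 are all 1, so H_1 = Z^2.
  H_2: rank ker ∂_2 − rank ∂_3 = (14 − 13) − 0 = 1, and there is no ∂_3, so H_2 = Z.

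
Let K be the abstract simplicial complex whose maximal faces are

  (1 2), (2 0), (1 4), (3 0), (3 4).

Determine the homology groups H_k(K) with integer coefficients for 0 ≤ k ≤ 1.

We work with the vertex ordering 0 < 1 < 2 < 3 < 4. The simplices of K, each written with vertices in increasing order, are:

  0-simplices (5): [0], [1], [2], [3], [4]
  1-simplices (5): [0,2], [0,3], [1,2], [1,4], [3,4]

so the chain groups are C_0 ≅ Z^5, C_1 ≅ Z^5.

The boundary map ∂_1: C_1 → C_0 maps an edge to its endpoints' difference, ∂[p,q] = q − p.
As a 5×5 matrix over Z this has rank 4, with invariant factors (1,1,1,1).

From H_k ≅ ker(∂_k) / im(∂_{k+1}) we obtain:

  H_0: rank C_0 − rank ∂_1 = 5 − 4 = 1, and the invariant factors of ∂_1 are all 1, so H_0 = Z.
  H_1: rank ker ∂_1 − rank ∂_2 = (5 − 4) − 0 = 1, and there is no ∂_2, so H_1 = Z.

H_0 ≅ Z,  H_1 ≅ Z.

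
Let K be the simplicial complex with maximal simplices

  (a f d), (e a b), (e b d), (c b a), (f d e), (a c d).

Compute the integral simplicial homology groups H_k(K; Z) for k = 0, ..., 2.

Fix the vertex order a < b < c < d < e < f and write every simplex with vertices in increasing order. Then dim K = 2 and the simplices of K are:

  0-simplices (6): a, b, c, d, e, f
  1-simplices (12): ab, ac, ad, ae, af, bc, bd, be, cd, de, df, ef
  2-simplices (6): abc, abe, acd, adf, bde, def

Hence C_0 ≅ Z^6, C_1 ≅ Z^12, C_2 ≅ Z^6.

∂_1: C_1 → C_0 maps an edge to its endpoints' difference, ∂[p,q] = q − p. For instance
  ∂ad = d − a.
The resulting 6×12 matrix has rank 5, and its Smith normal form has invariant factors (1,1,1,1,1).

Boundary ∂_2: C_2 → C_1 sends each 2-simplex [p,q,r] to [q,r] − [p,r] + [p,q]. For instance
  ∂acd = cd − ad + ac,
  ∂bde = de − be + bd.
The resulting 12×6 matrix has rank 6, and its Smith normal form has invariant factors (1,1,1,1,1,1).

From H_k ≅ ker(∂_k) / im(∂_{k+1}) we obtain:

  H_0: rank C_0 − rank ∂_1 = 6 − 5 = 1, and the invariant factors of ∂_1 are all 1, so H_0 ≅ Z.
  H_1: rank ker ∂_1 − rank ∂_2 = (12 − 5) − 6 = 1, and the invariant factors of ∂_2 are all 1, so H_1 ≅ Z.
  H_2: rank ker ∂_2 − rank ∂_3 = (6 − 6) − 0 = 0, and there is no ∂_3, so H_2 ≅ 0.

As a check, the Euler characteristic is 6 − 12 + 6 = 0, which agrees with 1 − 1 + 0 = 0.

H_0 ≅ Z,  H_1 ≅ Z,  H_2 = 0.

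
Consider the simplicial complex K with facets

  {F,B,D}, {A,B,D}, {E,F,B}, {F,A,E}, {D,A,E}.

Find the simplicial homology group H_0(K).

H_0 = Z.

We work with the vertex ordering A < B < D < E < F. The simplices of K, each written with vertices in increasing order, are:

  0-simplices (5): A, B, D, E, F
  1-simplices (10): AB, AD, AE, AF, BD, BE, BF, DE, DF, EF
  2-simplices (5): ABD, ADE, AEF, BDF, BEF

giving chain groups C_0 ≅ Z^5, C_1 ≅ Z^10, C_2 ≅ Z^5.

∂_1: C_1 → C_0 is given by ∂[p,q] = [q] − [p]. For instance
  ∂BE = E − B.
As a 5×10 matrix over Z this has rank 4, with invariant factors (1,1,1,1).

Boundary ∂_2: C_2 → C_1 sends each 2-simplex [p,q,r] to [q,r] − [p,r] + [p,q]. For instance
  ∂AEF = EF − AF + AE,
  ∂BDF = DF − BF + BD.
This gives a 10×5 integer matrix of rank 5; reducing to Smith normal form yields diagonal entries (1,1,1,1,1).

Reading off H_k = ker ∂_k / im ∂_{k+1}:

  H_0: rank C_0 − rank ∂_1 = 5 − 4 = 1, and the invariant factors of ∂_1 are all 1, so H_0 ≅ Z.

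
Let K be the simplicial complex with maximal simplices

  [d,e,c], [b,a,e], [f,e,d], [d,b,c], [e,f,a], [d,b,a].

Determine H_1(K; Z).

H_1 ≅ Z.

K has 6 vertices, 12 edges, 6 triangles.
rank ∂_1 = 5, rank ∂_2 = 6 ⇒ b_1 = 12 − 5 − 6 = 1; all invariant factors of ∂_2 are 1 so no torsion. So H_1 = Z.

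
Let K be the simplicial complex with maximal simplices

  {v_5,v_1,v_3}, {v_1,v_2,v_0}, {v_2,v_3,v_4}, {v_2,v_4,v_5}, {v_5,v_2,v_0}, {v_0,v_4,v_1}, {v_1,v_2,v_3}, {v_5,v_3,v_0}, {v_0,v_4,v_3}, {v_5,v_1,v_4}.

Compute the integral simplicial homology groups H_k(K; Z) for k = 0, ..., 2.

H_0 = Z,  H_1 = Z/2Z,  H_2 = 0.

Fix the vertex order v_0 < v_1 < v_2 < v_3 < v_4 < v_5 and write every simplex with vertices in increasing order. Then dim K = 2 and the simplices of K are:

  0-simplices (6): [v_0], [v_1], [v_2], [v_3], [v_4], [v_5]
  1-simplices (15): (15 of them)
  2-simplices (10): [v_0,v_1,v_2], [v_0,v_1,v_4], [v_0,v_2,v_5], [v_0,v_3,v_4], [v_0,v_3,v_5], [v_1,v_2,v_3], [v_1,v_3,v_5], [v_1,v_4,v_5], [v_2,v_3,v_4], [v_2,v_4,v_5]

so the chain groups are C_0 ≅ Z^6, C_1 ≅ Z^15, C_2 ≅ Z^10.

∂_1: C_1 → C_0 sends each edge [p,q] (with p < q) to q − p. For instance
  ∂[v_1,v_2] = [v_2] − [v_1].
The 6×15 boundary matrix has rank 5 and Smith normal form diag(1,1,1,1,1).

∂_2: C_2 → C_1 sends each 2-simplex [p,q,r] to [q,r] − [p,r] + [p,q]. For instance
  ∂[v_1,v_3,v_5] = [v_3,v_5] − [v_1,v_5] + [v_1,v_3],
  ∂[v_1,v_4,v_5] = [v_4,v_5] − [v_1,v_5] + [v_1,v_4].
This gives a 15×10 integer matrix of rank 10; reducing to Smith normal form yields diagonal entries (1,1,1,1,1,1,1,1,1,2).

Reading off H_k = ker ∂_k / im ∂_{k+1}:

  H_0: rank C_0 − rank ∂_1 = 6 − 5 = 1, and the invariant factors of ∂_1 are all 1, so H_0 ≅ Z.
  H_1: rank ker ∂_1 − rank ∂_2 = (15 − 5) − 10 = 0, and ∂_2 has invariant factor 2 > 1, so H_1 ≅ Z/2Z.
  H_2: rank ker ∂_2 − rank ∂_3 = (10 − 10) − 0 = 0, and there is no ∂_3, so H_2 ≅ 0.

As a check, the Euler characteristic is 6 − 15 + 10 = 1, which agrees with 1 − 0 + 0 = 1.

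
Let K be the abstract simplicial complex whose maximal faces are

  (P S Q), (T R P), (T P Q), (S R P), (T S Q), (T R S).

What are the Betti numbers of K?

b_0 = 1, b_1 = 0, b_2 = 1.

Order the vertices as P < Q < R < S < T. Listing each simplex with vertices in this order, K has dimension 2 with simplices:

  0-simplices (5): P, Q, R, S, T
  1-simplices (9): PQ, PR, PS, PT, QS, QT, RS, RT, ST
  2-simplices (6): PQS, PQT, PRS, PRT, QST, RST

so the chain groups are C_0 ≅ Z^5, C_1 ≅ Z^9, C_2 ≅ Z^6.

∂_1: C_1 → C_0 maps an edge to its endpoints' difference, ∂[p,q] = q − p. For instance
  ∂RS = S − R.
As a 5×9 matrix over Z this has rank 4, with invariant factors (1,1,1,1).

Boundary ∂_2: C_2 → C_1 sends each 2-simplex [p,q,r] to [q,r] − [p,r] + [p,q]. For instance
  ∂PRS = RS − PS + PR,
  ∂PRT = RT − PT + PR.
The 9×6 boundary matrix has rank 5 and Smith normal form diag(1,1,1,1,1).

Computing H_k = (kernel of ∂_k) / (image of ∂_{k+1}):

  H_0: rank C_0 − rank ∂_1 = 5 − 4 = 1, and the invariant factors of ∂_1 are all 1, so H_0 = Z.
  H_1: rank ker ∂_1 − rank ∂_2 = (9 − 4) − 5 = 0, and the invariant factors of ∂_2 are all 1, so H_1 = 0.
  H_2: rank ker ∂_2 − rank ∂_3 = (6 − 5) − 0 = 1, and there is no ∂_3, so H_2 = Z.

Hence the Betti numbers are b_0 = 1, b_1 = 0, b_2 = 1.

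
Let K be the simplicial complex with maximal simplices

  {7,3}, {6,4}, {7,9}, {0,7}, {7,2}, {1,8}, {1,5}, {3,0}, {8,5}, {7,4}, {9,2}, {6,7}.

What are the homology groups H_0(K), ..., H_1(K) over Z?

H_0 ≅ Z^2,  H_1 ≅ Z^4.

Take the total order 0 < 1 < 2 < 3 < 4 < 5 < 6 < 7 < 8 < 9 on the vertex set. Then K (dimension 1) consists of the simplices:

  0-simplices (10): [0], [1], [2], [3], [4], [5], [6], [7], [8], [9]
  1-simplices (12): [0,3], [0,7], [1,5], [1,8], [2,7], [2,9], [3,7], [4,6], [4,7], [5,8], [6,7], [7,9]

Hence C_0 ≅ Z^10, C_1 ≅ Z^12.

∂_1: C_1 → C_0 maps an edge to its endpoints' difference, ∂[p,q] = q − p.
This gives a 10×12 integer matrix of rank 8; reducing to Smith normal form yields diagonal entries (1,1,1,1,1,1,1,1).

Computing H_k = (kernel of ∂_k) / (image of ∂_{k+1}):

  H_0: rank C_0 − rank ∂_1 = 10 − 8 = 2, and the invariant factors of ∂_1 are all 1, so H_0 ≅ Z^2.
  H_1: rank ker ∂_1 − rank ∂_2 = (12 − 8) − 0 = 4, and there is no ∂_2, so H_1 ≅ Z^4.

As a check, the Euler characteristic is 10 − 12 = -2, which agrees with 2 − 4 = -2.
(K is a triangulation of the disjoint union of the circle S^1 and a wedge of 3 circles.)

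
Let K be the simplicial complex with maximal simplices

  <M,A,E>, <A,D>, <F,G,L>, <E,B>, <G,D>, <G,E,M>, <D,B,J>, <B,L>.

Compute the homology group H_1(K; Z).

K has 9 vertices, 15 edges, 4 triangles.
rank ∂_1 = 8, rank ∂_2 = 4 ⇒ b_1 = 15 − 8 − 4 = 3; all invariant factors of ∂_2 are 1 so no torsion. So H_1 = Z^3.

H_1 = Z^3.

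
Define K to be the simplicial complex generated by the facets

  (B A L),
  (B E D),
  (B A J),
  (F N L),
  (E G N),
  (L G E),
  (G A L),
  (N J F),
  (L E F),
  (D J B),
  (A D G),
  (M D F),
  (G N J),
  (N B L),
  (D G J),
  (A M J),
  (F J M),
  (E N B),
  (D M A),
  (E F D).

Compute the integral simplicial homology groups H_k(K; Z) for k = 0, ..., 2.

K has 10 vertices, 30 edges, 20 triangles.
rank ∂_0 = 0, rank ∂_1 = 9 ⇒ b_0 = 10 − 0 − 9 = 1; all invariant factors of ∂_1 are 1 so no torsion. So H_0 ≅ Z.
rank ∂_1 = 9, rank ∂_2 = 20 ⇒ b_1 = 30 − 9 − 20 = 1; ∂_2 has invariant factor(s) [2] giving torsion. So H_1 ≅ Z ⊕ Z/2Z.
rank ∂_2 = 20, rank ∂_3 = 0 ⇒ b_2 = 20 − 20 − 0 = 0. So H_2 ≅ 0.

H_0 = Z,  H_1 = Z ⊕ Z/2Z,  H_2 = 0.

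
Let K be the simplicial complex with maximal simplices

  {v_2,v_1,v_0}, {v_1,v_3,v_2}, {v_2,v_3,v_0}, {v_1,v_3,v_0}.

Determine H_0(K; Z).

K has 4 vertices, 6 edges, 4 triangles.
rank ∂_0 = 0, rank ∂_1 = 3 ⇒ b_0 = 4 − 0 − 3 = 1; all invariant factors of ∂_1 are 1 so no torsion. So H_0 ≅ Z.

H_0 ≅ Z.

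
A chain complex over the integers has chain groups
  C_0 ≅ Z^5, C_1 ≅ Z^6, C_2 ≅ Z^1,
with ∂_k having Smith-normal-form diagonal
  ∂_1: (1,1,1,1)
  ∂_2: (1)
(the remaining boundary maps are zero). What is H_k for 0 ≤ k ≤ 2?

H_0: b_0 = 5 − 0 − 4 = 1; torsion from ∂_1 factors > 1: none. So H_0 = Z.
H_1: b_1 = 6 − 4 − 1 = 1; torsion from ∂_2 factors > 1: none. So H_1 = Z.
H_2: b_2 = 1 − 1 − 0 = 0; torsion from ∂_3 factors > 1: none. So H_2 = 0.

H_0 = Z,  H_1 = Z,  H_2 = 0.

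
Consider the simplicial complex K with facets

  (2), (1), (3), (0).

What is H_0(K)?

H_0 ≅ Z^4.

Take the total order 0 < 1 < 2 < 3 on the vertex set. Then K (dimension 0) consists of the simplices:

  0-simplices (4): [0], [1], [2], [3]

Hence C_0 ≅ Z^4.

Now H_k = ker ∂_k / im ∂_{k+1}, so:

  H_0: rank C_0 − rank ∂_1 = 4 − 0 = 4, and there is no ∂_1, so H_0 ≅ Z^4.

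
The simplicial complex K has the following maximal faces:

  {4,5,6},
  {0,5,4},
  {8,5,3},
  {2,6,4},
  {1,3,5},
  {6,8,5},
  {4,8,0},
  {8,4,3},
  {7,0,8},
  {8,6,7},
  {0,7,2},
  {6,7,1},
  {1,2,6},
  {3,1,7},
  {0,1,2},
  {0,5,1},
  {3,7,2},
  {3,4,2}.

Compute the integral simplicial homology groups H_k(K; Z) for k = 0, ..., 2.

Take the total order 0 < 1 < 2 < 3 < 4 < 5 < 6 < 7 < 8 on the vertex set. Then K (dimension 2) consists of the simplices:

  0-simplices (9): [0], [1], [2], [3], [4], [5], [6], [7], [8]
  1-simplices (27): (27 of them)
  2-simplices (18): [0,1,2], [0,1,5], [0,2,7], [0,4,5], [0,4,8], [0,7,8], [1,2,6], [1,3,5], [1,3,7], [1,6,7], [2,3,4], [2,3,7], [2,4,6], [3,4,8], [3,5,8], [4,5,6], [5,6,8], [6,7,8]

so the chain groups are C_0 ≅ Z^9, C_1 ≅ Z^27, C_2 ≅ Z^18.

∂_1: C_1 → C_0 sends each edge [p,q] (with p < q) to q − p.
This gives a 9×27 integer matrix of rank 8; reducing to Smith normal form yields diagonal entries (1,1,1,1,1,1,1,1).

The boundary map ∂_2: C_2 → C_1 maps a triangle to the signed sum of its edges. For instance
  ∂[6,7,8] = [7,8] − [6,8] + [6,7],
  ∂[1,3,7] = [3,7] − [1,7] + [1,3].
This gives a 27×18 integer matrix of rank 18; reducing to Smith normal form yields diagonal entries (1,1,1,1,1,1,1,1,1,1,1,1,1,1,1,1,1,2).

Now H_k = ker ∂_k / im ∂_{k+1}, so:

  H_0: rank C_0 − rank ∂_1 = 9 − 8 = 1, and the invariant factors of ∂_1 are all 1, so H_0 ≅ Z.
  H_1: rank ker ∂_1 − rank ∂_2 = (27 − 8) − 18 = 1, and ∂_2 has invariant factor 2 > 1, so H_1 ≅ Z ⊕ Z/2.
  H_2: rank ker ∂_2 − rank ∂_3 = (18 − 18) − 0 = 0, and there is no ∂_3, so H_2 ≅ 0.

As a check, the Euler characteristic is 9 − 27 + 18 = 0, which agrees with 1 − 1 + 0 = 0.

H_0 ≅ Z,  H_1 ≅ Z ⊕ Z/2,  H_2 = 0.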